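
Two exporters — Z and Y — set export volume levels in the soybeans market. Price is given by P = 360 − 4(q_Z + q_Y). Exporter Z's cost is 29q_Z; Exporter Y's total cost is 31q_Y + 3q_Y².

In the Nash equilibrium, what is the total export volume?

Exporter Z's profit: π = q_Z(360 − 4(q_Z + q_Y)) − 29q_Z.
∂π/∂q_Z = 331 − 8q_Z − 4q_Y = 0, so q_Z = 41.375 − 0.5q_Y.
For Y: ∂π/∂q_Y = 329 − 14q_Y − 4q_Z = 0 ⇒ q_Y = 23.5 − (2/7)q_Z.
Solving the two reaction functions simultaneously: (1 − (−0.5)(−2/7))q_Z = 41.375 − 0.5·23.5, so (6/7)q_Z = 29.625 and q_Z = 34.5625.
Then q_Y = 23.5 − (2/7)·34.5625 = 13.625.
Total export volume: 34.5625 + 13.625 = 48.1875.

48.1875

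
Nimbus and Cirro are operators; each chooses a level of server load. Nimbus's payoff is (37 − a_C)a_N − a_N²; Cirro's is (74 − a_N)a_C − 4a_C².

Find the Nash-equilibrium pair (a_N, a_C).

14.8, 7.4

Expanding Nimbus's payoff: 37a_N − a_Ca_N − a_N².
∂π/∂a_N = 37 − a_C − 2a_N = 0, so a_N = 18.5 − 0.5a_C.
Likewise for Cirro: a_C = 9.25 − 0.125a_N.
Solving the two reaction functions simultaneously: (1 − (−0.5)(−0.125))a_N = 18.5 − 0.5·9.25, so 0.9375a_N = 13.875 and a_N = 14.8.
Then a_C = 9.25 − 0.125·14.8 = 7.4.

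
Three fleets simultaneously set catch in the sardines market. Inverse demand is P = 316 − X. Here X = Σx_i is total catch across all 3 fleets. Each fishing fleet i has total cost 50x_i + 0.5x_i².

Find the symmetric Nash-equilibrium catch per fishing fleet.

53.2

A representative fishing fleet's profit is π_i = x_i(316 − X) − 50x_i − 0.5x_i², with X = x_i + Σ_{j≠i} x_j.
First-order condition: 266 − 3x_i − Σ_{j≠i} x_j = 0.
With identical fishing fleets, set every x_j = x: then 266 − 3x − 2x = 0, i.e. x = 266/5 = 53.2.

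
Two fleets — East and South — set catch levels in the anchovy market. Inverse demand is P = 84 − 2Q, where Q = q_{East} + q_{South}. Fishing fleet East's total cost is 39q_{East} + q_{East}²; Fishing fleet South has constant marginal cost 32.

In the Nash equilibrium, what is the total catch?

Fishing fleet East's profit: π = q_{East}(84 − 2(q_{East} + q_{South})) − 39q_{East} − q_{East}².
∂π/∂q_{East} = 45 − 6q_{East} − 2q_{South} = 0, so q_{East} = 7.5 − (1/3)q_{South}.
For South: ∂π/∂q_{South} = 52 − 4q_{South} − 2q_{East} = 0 ⇒ q_{South} = 13 − 0.5q_{East}.
Substituting the second reaction function into the first: q_{East} = 7.5 − (1/3)(13 − 0.5q_{East}), which gives (5/6)q_{East} = 19/6 ⇒ q_{East} = 3.8.
Then q_{South} = 13 − 0.5·3.8 = 11.1.
Total catch: 3.8 + 11.1 = 14.9.

14.9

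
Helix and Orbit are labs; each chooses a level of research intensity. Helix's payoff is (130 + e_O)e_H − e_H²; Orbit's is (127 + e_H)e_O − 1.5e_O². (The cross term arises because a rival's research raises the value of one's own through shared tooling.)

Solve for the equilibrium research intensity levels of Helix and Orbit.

Expanding Helix's payoff: 130e_H + e_Oe_H − e_H².
∂π/∂e_H = 130 + e_O − 2e_H = 0, so e_H = 65 + 0.5e_O.
Likewise for Orbit: e_O = 127/3 + (1/3)e_H.
Substituting the second reaction function into the first: e_H = 65 + 0.5(127/3 + (1/3)e_H), which gives (5/6)e_H = 517/6 ⇒ e_H = 103.4.
Then e_O = 127/3 + (1/3)·103.4 = 76.8.

103.4, 76.8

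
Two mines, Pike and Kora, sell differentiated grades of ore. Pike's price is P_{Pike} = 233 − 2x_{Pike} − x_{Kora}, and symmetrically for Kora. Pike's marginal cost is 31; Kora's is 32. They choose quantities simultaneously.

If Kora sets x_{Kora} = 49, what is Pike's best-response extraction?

Mine Pike's profit: π = x_{Pike}(233 − 2x_{Pike} − x_{Kora}) − 31x_{Pike}.
∂π/∂x_{Pike} = 202 − 4x_{Pike} − x_{Kora} = 0 ⇒ x_{Pike} = 50.5 − 0.25x_{Kora}.
At x_{Kora} = 49: x_{Pike} = 50.5 − 0.25·49 = 38.25.

38.25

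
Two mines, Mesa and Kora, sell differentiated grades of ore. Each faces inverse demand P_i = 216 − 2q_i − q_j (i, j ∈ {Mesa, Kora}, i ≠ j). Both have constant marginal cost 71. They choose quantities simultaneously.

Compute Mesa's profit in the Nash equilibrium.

1682

Mine Mesa's profit: π = q_{Mesa}(216 − 2q_{Mesa} − q_{Kora}) − 71q_{Mesa}.
∂π/∂q_{Mesa} = 145 − 4q_{Mesa} − q_{Kora} = 0 ⇒ q_{Mesa} = 36.25 − 0.25q_{Kora}.
Setting q_{Mesa} = q_{Kora} in the reaction function: q_{Mesa} = 36.25 − 0.25q_{Mesa}, so q_{Mesa} = 36.25 / 1.25 = 29.
P_{Mesa} = 216 − 2·29 − 29 = 129.
Profit = (129 − 71)·29 = 1682.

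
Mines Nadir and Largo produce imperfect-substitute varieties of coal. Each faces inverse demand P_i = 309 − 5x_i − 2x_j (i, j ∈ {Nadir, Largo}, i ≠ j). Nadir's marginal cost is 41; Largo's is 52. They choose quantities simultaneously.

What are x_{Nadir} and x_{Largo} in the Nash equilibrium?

Mine Nadir's profit: π = x_{Nadir}(309 − 5x_{Nadir} − 2x_{Largo}) − 41x_{Nadir}.
∂π/∂x_{Nadir} = 268 − 10x_{Nadir} − 2x_{Largo} = 0 ⇒ x_{Nadir} = 26.8 − 0.2x_{Largo}.
Similarly x_{Largo} = 25.7 − 0.2x_{Nadir}.
Plugging x_{Largo} into Nadir's best response: x_{Nadir} = 26.8 − 0.2(25.7 − 0.2x_{Nadir}) ⇒ 0.96x_{Nadir} = 21.66, so x_{Nadir} = 22.5625.
Then x_{Largo} = 25.7 − 0.2·22.5625 = 21.1875.

22.5625, 21.1875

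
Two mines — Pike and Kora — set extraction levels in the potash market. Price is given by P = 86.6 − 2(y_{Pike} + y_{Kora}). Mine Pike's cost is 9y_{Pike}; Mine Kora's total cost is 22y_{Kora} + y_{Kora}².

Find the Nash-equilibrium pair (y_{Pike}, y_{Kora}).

16.82, 5.16

Mine Pike's profit: π = y_{Pike}(86.6 − 2(y_{Pike} + y_{Kora})) − 9y_{Pike}.
∂π/∂y_{Pike} = 77.6 − 4y_{Pike} − 2y_{Kora} = 0, so y_{Pike} = 19.4 − 0.5y_{Kora}.
For Kora: ∂π/∂y_{Kora} = 64.6 − 6y_{Kora} − 2y_{Pike} = 0 ⇒ y_{Kora} = 323/30 − (1/3)y_{Pike}.
Substituting the second reaction function into the first: y_{Pike} = 19.4 − 0.5(323/30 − (1/3)y_{Pike}), which gives (5/6)y_{Pike} = 841/60 ⇒ y_{Pike} = 16.82.
Then y_{Kora} = 323/30 − (1/3)·16.82 = 5.16.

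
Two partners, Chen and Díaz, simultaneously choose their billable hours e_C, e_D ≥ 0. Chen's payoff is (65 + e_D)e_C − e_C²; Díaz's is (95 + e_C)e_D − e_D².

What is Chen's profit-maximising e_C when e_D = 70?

67.5

Expanding Chen's payoff: 65e_C + e_De_C − e_C².
∂π/∂e_C = 65 + e_D − 2e_C = 0, so e_C = 32.5 + 0.5e_D.
At e_D = 70: e_C = 32.5 + 0.5·70 = 67.5.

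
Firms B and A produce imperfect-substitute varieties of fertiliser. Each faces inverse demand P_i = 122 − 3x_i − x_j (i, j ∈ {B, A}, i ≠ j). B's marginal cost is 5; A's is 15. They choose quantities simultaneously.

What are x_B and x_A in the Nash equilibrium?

17, 15

Firm B's profit: π = x_B(122 − 3x_B − x_A) − 5x_B.
∂π/∂x_B = 117 − 6x_B − x_A = 0 ⇒ x_B = 19.5 − (1/6)x_A.
Similarly x_A = 107/6 − (1/6)x_B.
Substituting the second reaction function into the first: x_B = 19.5 − (1/6)(107/6 − (1/6)x_B), which gives (35/36)x_B = 595/36 ⇒ x_B = 17.
Then x_A = 107/6 − (1/6)·17 = 15.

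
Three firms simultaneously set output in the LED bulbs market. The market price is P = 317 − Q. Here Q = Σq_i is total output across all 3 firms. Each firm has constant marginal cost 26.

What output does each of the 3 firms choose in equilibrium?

A representative firm's profit is π_i = q_i(317 − Q) − 26q_i, with Q = q_i + Σ_{j≠i} q_j.
First-order condition: 291 − 2q_i − Σ_{j≠i} q_j = 0.
With identical firms, set every q_j = q: then 291 − 2q − 2q = 0, i.e. q = 291/4 = 72.75.

72.75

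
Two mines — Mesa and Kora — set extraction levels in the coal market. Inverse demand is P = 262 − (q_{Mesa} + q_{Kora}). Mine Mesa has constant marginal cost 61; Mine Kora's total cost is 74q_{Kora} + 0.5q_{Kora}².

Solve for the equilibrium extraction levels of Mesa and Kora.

Mine Mesa's profit: π = q_{Mesa}(262 − (q_{Mesa} + q_{Kora})) − 61q_{Mesa}.
∂π/∂q_{Mesa} = 201 − 2q_{Mesa} − q_{Kora} = 0, so q_{Mesa} = 100.5 − 0.5q_{Kora}.
For Kora: ∂π/∂q_{Kora} = 188 − 3q_{Kora} − q_{Mesa} = 0 ⇒ q_{Kora} = 188/3 − (1/3)q_{Mesa}.
Solving the two reaction functions simultaneously: (1 − (−0.5)(−1/3))q_{Mesa} = 100.5 − 0.5·(188/3), so (5/6)q_{Mesa} = 415/6 and q_{Mesa} = 83.
Then q_{Kora} = 188/3 − (1/3)·83 = 35.

83, 35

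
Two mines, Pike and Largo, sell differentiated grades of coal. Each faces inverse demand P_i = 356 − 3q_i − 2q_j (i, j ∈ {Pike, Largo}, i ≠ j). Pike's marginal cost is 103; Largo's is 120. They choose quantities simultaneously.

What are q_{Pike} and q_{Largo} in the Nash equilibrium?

32.6875, 28.4375

Mine Pike's profit: π = q_{Pike}(356 − 3q_{Pike} − 2q_{Largo}) − 103q_{Pike}.
∂π/∂q_{Pike} = 253 − 6q_{Pike} − 2q_{Largo} = 0 ⇒ q_{Pike} = 253/6 − (1/3)q_{Largo}.
Similarly q_{Largo} = 118/3 − (1/3)q_{Pike}.
Solving the two reaction functions simultaneously: (1 − (−1/3)(−1/3))q_{Pike} = 253/6 − (1/3)·(118/3), so (8/9)q_{Pike} = 523/18 and q_{Pike} = 32.6875.
Then q_{Largo} = 118/3 − (1/3)·32.6875 = 28.4375.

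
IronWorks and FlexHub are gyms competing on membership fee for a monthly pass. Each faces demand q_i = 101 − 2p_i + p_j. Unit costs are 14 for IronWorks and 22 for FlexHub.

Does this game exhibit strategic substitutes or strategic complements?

IronWorks's profit: π = (p_{IronWorks} − 14)(101 − 2p_{IronWorks} + p_{FlexHub}).
∂π/∂p_{IronWorks} = 129 − 4p_{IronWorks} + p_{FlexHub} = 0 ⇒ p_{IronWorks} = 32.25 + 0.25p_{FlexHub}.
The best-response slope dp_{IronWorks}/dp_{FlexHub} = 0.25 > 0: the reaction function is upward-sloping, so the choices are strategic complements.

strategic complements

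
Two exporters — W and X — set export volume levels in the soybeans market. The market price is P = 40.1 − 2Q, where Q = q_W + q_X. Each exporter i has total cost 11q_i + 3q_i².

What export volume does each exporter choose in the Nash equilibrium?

2.425

Exporter W's profit: π = q_W(40.1 − 2(q_W + q_X)) − 11q_W − 3q_W².
∂π/∂q_W = 29.1 − 10q_W − 2q_X = 0, so q_W = 2.91 − 0.2q_X.
The game is symmetric, so in equilibrium q_X = q_W: the reaction function gives 1.2q_W = 2.91, hence q_W = 2.425.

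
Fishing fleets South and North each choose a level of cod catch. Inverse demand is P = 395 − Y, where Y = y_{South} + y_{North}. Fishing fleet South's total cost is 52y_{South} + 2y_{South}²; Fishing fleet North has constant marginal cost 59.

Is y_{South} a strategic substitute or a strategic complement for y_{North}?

strategic substitutes

Fishing fleet South's profit: π = y_{South}(395 − (y_{South} + y_{North})) − 52y_{South} − 2y_{South}².
∂π/∂y_{South} = 343 − 6y_{South} − y_{North} = 0, so y_{South} = 343/6 − (1/6)y_{North}.
The best-response slope dy_{South}/dy_{North} = −1/6 < 0: the reaction function is downward-sloping, so the choices are strategic substitutes.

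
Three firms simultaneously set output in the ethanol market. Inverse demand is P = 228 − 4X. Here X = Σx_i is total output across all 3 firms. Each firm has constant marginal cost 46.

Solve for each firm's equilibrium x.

A representative firm's profit is π_i = x_i(228 − 4X) − 46x_i, with X = x_i + Σ_{j≠i} x_j.
First-order condition: 182 − 8x_i − 4Σ_{j≠i} x_j = 0.
With identical firms, set every x_j = x: then 182 − 8x − 8x = 0, i.e. x = 182/16 = 11.375.

11.375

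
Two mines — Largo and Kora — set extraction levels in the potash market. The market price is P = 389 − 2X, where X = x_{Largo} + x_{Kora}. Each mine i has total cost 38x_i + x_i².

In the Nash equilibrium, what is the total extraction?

Mine Largo's profit: π = x_{Largo}(389 − 2(x_{Largo} + x_{Kora})) − 38x_{Largo} − x_{Largo}².
∂π/∂x_{Largo} = 351 − 6x_{Largo} − 2x_{Kora} = 0, so x_{Largo} = 58.5 − (1/3)x_{Kora}.
The game is symmetric, so in equilibrium x_{Kora} = x_{Largo}: the reaction function gives (4/3)x_{Largo} = 58.5, hence x_{Largo} = 43.875.
Total extraction: 43.875 + 43.875 = 87.75.

87.75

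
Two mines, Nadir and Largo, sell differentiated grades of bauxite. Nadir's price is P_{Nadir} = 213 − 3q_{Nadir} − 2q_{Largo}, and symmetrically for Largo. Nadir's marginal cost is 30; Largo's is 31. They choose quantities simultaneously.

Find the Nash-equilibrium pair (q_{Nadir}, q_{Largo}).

Mine Nadir's profit: π = q_{Nadir}(213 − 3q_{Nadir} − 2q_{Largo}) − 30q_{Nadir}.
∂π/∂q_{Nadir} = 183 − 6q_{Nadir} − 2q_{Largo} = 0 ⇒ q_{Nadir} = 30.5 − (1/3)q_{Largo}.
Similarly q_{Largo} = 91/3 − (1/3)q_{Nadir}.
Plugging q_{Largo} into Nadir's best response: q_{Nadir} = 30.5 − (1/3)(91/3 − (1/3)q_{Nadir}) ⇒ (8/9)q_{Nadir} = 367/18, so q_{Nadir} = 22.9375.
Then q_{Largo} = 91/3 − (1/3)·22.9375 = 22.6875.

22.9375, 22.6875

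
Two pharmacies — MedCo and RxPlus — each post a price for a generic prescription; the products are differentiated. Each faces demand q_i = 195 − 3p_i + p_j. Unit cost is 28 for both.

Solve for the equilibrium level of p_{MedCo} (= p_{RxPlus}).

55.8

MedCo's profit: π = (p_{MedCo} − 28)(195 − 3p_{MedCo} + p_{RxPlus}).
∂π/∂p_{MedCo} = 279 − 6p_{MedCo} + p_{RxPlus} = 0 ⇒ p_{MedCo} = 46.5 + (1/6)p_{RxPlus}.
The game is symmetric, so in equilibrium p_{RxPlus} = p_{MedCo}: the reaction function gives (5/6)p_{MedCo} = 46.5, hence p_{MedCo} = 55.8.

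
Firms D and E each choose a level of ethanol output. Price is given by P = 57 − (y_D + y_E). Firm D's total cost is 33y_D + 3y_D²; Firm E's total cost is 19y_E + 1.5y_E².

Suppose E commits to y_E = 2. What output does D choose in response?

2.75

Firm D's profit: π = y_D(57 − (y_D + y_E)) − 33y_D − 3y_D².
∂π/∂y_D = 24 − 8y_D − y_E = 0, so y_D = 3 − 0.125y_E.
At y_E = 2: y_D = 3 − 0.125·2 = 2.75.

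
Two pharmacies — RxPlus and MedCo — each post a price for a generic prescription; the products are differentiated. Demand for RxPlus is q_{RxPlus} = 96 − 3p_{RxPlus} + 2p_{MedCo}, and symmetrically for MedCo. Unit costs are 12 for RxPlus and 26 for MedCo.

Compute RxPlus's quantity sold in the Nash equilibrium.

70.875

RxPlus's profit: π = (p_{RxPlus} − 12)(96 − 3p_{RxPlus} + 2p_{MedCo}).
∂π/∂p_{RxPlus} = 132 − 6p_{RxPlus} + 2p_{MedCo} = 0 ⇒ p_{RxPlus} = 22 + (1/3)p_{MedCo}.
Similarly p_{MedCo} = 29 + (1/3)p_{RxPlus}.
Substituting the second reaction function into the first: p_{RxPlus} = 22 + (1/3)(29 + (1/3)p_{RxPlus}), which gives (8/9)p_{RxPlus} = 95/3 ⇒ p_{RxPlus} = 35.625.
Then p_{MedCo} = 29 + (1/3)·35.625 = 40.875.
q_{RxPlus} = 96 − 3·35.625 + 2·40.875 = 70.875.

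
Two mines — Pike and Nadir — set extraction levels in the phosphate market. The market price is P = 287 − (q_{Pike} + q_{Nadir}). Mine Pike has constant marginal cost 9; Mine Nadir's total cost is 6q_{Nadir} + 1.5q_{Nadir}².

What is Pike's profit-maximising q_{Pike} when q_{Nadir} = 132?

Mine Pike's profit: π = q_{Pike}(287 − (q_{Pike} + q_{Nadir})) − 9q_{Pike}.
∂π/∂q_{Pike} = 278 − 2q_{Pike} − q_{Nadir} = 0, so q_{Pike} = 139 − 0.5q_{Nadir}.
At q_{Nadir} = 132: q_{Pike} = 139 − 0.5·132 = 73.

73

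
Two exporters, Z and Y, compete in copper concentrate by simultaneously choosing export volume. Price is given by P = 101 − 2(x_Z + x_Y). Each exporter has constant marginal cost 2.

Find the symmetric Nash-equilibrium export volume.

Exporter Z's profit: π = x_Z(101 − 2(x_Z + x_Y)) − 2x_Z.
∂π/∂x_Z = 99 − 4x_Z − 2x_Y = 0, so x_Z = 24.75 − 0.5x_Y.
By symmetry x_Y = x_Z; substituting into the reaction function, 1.5x_Z = 24.75 and x_Z = 16.5.

16.5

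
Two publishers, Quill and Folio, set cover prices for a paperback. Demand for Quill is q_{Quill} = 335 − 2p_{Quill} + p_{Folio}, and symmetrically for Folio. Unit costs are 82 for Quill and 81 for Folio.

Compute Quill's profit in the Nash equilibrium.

Quill's profit: π = (p_{Quill} − 82)(335 − 2p_{Quill} + p_{Folio}).
∂π/∂p_{Quill} = 499 − 4p_{Quill} + p_{Folio} = 0 ⇒ p_{Quill} = 124.75 + 0.25p_{Folio}.
Similarly p_{Folio} = 124.25 + 0.25p_{Quill}.
Plugging p_{Folio} into Quill's best response: p_{Quill} = 124.75 + 0.25(124.25 + 0.25p_{Quill}) ⇒ 0.9375p_{Quill} = 155.8125, so p_{Quill} = 166.2.
Then p_{Folio} = 124.25 + 0.25·166.2 = 165.8.
q_{Quill} = 335 − 2·166.2 + 165.8 = 168.4.
Profit = (166.2 − 82)·168.4 = 14179.28.

14179.28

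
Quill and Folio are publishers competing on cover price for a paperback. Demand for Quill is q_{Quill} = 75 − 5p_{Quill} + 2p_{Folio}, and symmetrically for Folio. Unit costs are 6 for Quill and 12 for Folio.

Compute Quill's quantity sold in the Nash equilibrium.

Quill's profit: π = (p_{Quill} − 6)(75 − 5p_{Quill} + 2p_{Folio}).
∂π/∂p_{Quill} = 105 − 10p_{Quill} + 2p_{Folio} = 0 ⇒ p_{Quill} = 10.5 + 0.2p_{Folio}.
Similarly p_{Folio} = 13.5 + 0.2p_{Quill}.
Plugging p_{Folio} into Quill's best response: p_{Quill} = 10.5 + 0.2(13.5 + 0.2p_{Quill}) ⇒ 0.96p_{Quill} = 13.2, so p_{Quill} = 13.75.
Then p_{Folio} = 13.5 + 0.2·13.75 = 16.25.
q_{Quill} = 75 − 5·13.75 + 2·16.25 = 38.75.

38.75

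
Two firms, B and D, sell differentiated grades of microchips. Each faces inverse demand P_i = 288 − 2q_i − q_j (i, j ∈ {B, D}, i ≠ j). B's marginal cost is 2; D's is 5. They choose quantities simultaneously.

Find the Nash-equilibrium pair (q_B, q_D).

Firm B's profit: π = q_B(288 − 2q_B − q_D) − 2q_B.
∂π/∂q_B = 286 − 4q_B − q_D = 0 ⇒ q_B = 71.5 − 0.25q_D.
Similarly q_D = 70.75 − 0.25q_B.
Substituting the second reaction function into the first: q_B = 71.5 − 0.25(70.75 − 0.25q_B), which gives 0.9375q_B = 53.8125 ⇒ q_B = 57.4.
Then q_D = 70.75 − 0.25·57.4 = 56.4.

57.4, 56.4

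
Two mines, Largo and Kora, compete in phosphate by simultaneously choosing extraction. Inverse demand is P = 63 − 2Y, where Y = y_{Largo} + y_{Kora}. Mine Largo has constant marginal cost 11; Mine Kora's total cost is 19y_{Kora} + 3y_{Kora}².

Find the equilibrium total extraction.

Mine Largo's profit: π = y_{Largo}(63 − 2(y_{Largo} + y_{Kora})) − 11y_{Largo}.
∂π/∂y_{Largo} = 52 − 4y_{Largo} − 2y_{Kora} = 0, so y_{Largo} = 13 − 0.5y_{Kora}.
For Kora: ∂π/∂y_{Kora} = 44 − 10y_{Kora} − 2y_{Largo} = 0 ⇒ y_{Kora} = 4.4 − 0.2y_{Largo}.
Plugging y_{Kora} into Largo's best response: y_{Largo} = 13 − 0.5(4.4 − 0.2y_{Largo}) ⇒ 0.9y_{Largo} = 10.8, so y_{Largo} = 12.
Then y_{Kora} = 4.4 − 0.2·12 = 2.
Total extraction: 12 + 2 = 14.

14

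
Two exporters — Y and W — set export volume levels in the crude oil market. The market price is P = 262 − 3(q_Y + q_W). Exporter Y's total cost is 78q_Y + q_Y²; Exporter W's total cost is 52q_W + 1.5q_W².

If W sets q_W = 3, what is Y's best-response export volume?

21.875

Exporter Y's profit: π = q_Y(262 − 3(q_Y + q_W)) − 78q_Y − q_Y².
∂π/∂q_Y = 184 − 8q_Y − 3q_W = 0, so q_Y = 23 − 0.375q_W.
At q_W = 3: q_Y = 23 − 0.375·3 = 21.875.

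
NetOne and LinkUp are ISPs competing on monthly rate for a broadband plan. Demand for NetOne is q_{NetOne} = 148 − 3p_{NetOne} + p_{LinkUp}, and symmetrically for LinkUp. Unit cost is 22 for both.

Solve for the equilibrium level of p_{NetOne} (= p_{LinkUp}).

42.8

NetOne's profit: π = (p_{NetOne} − 22)(148 − 3p_{NetOne} + p_{LinkUp}).
∂π/∂p_{NetOne} = 214 − 6p_{NetOne} + p_{LinkUp} = 0 ⇒ p_{NetOne} = 107/3 + (1/6)p_{LinkUp}.
Setting p_{NetOne} = p_{LinkUp} in the reaction function: p_{NetOne} = 107/3 + (1/6)p_{NetOne}, so p_{NetOne} = (107/3) / (5/6) = 42.8.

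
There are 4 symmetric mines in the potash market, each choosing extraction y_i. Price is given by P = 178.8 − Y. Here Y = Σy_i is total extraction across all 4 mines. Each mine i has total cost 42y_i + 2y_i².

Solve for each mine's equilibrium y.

15.2

A representative mine's profit is π_i = y_i(178.8 − Y) − 42y_i − 2y_i², with Y = y_i + Σ_{j≠i} y_j.
First-order condition: 136.8 − 6y_i − Σ_{j≠i} y_j = 0.
With identical mines, set every y_j = y: then 136.8 − 6y − 3y = 0, i.e. y = 136.8/9 = 15.2.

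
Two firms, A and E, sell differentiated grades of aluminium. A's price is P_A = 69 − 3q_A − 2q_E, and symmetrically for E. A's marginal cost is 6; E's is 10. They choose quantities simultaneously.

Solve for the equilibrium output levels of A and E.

8.125, 7.125

Firm A's profit: π = q_A(69 − 3q_A − 2q_E) − 6q_A.
∂π/∂q_A = 63 − 6q_A − 2q_E = 0 ⇒ q_A = 10.5 − (1/3)q_E.
Similarly q_E = 59/6 − (1/3)q_A.
Solving the two reaction functions simultaneously: (1 − (−1/3)(−1/3))q_A = 10.5 − (1/3)·(59/6), so (8/9)q_A = 65/9 and q_A = 8.125.
Then q_E = 59/6 − (1/3)·8.125 = 7.125.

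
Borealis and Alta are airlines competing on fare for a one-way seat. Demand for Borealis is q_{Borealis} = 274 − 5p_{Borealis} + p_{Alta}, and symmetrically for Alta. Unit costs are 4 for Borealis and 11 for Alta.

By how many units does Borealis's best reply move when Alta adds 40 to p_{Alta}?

Borealis's profit: π = (p_{Borealis} − 4)(274 − 5p_{Borealis} + p_{Alta}).
∂π/∂p_{Borealis} = 294 − 10p_{Borealis} + p_{Alta} = 0 ⇒ p_{Borealis} = 29.4 + 0.1p_{Alta}.
The reaction-function slope is 0.1, so a 40-unit rise in p_{Alta} moves p_{Borealis} by 0.1 × 40 = 4. Borealis's best response rises — the actions are strategic complements.

4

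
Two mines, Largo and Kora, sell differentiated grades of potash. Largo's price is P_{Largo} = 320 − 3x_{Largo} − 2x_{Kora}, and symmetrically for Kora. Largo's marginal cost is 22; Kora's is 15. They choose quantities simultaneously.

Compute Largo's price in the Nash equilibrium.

132.4375

Mine Largo's profit: π = x_{Largo}(320 − 3x_{Largo} − 2x_{Kora}) − 22x_{Largo}.
∂π/∂x_{Largo} = 298 − 6x_{Largo} − 2x_{Kora} = 0 ⇒ x_{Largo} = 149/3 − (1/3)x_{Kora}.
Similarly x_{Kora} = 305/6 − (1/3)x_{Largo}.
Substituting the second reaction function into the first: x_{Largo} = 149/3 − (1/3)(305/6 − (1/3)x_{Largo}), which gives (8/9)x_{Largo} = 589/18 ⇒ x_{Largo} = 36.8125.
Then x_{Kora} = 305/6 − (1/3)·36.8125 = 38.5625.
P_{Largo} = 320 − 3·36.8125 − 2·38.5625 = 132.4375.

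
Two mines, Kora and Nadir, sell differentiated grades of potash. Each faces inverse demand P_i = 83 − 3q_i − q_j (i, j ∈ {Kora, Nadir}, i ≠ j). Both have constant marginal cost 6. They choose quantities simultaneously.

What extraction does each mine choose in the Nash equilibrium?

Mine Kora's profit: π = q_{Kora}(83 − 3q_{Kora} − q_{Nadir}) − 6q_{Kora}.
∂π/∂q_{Kora} = 77 − 6q_{Kora} − q_{Nadir} = 0 ⇒ q_{Kora} = 77/6 − (1/6)q_{Nadir}.
By symmetry q_{Nadir} = q_{Kora}; substituting into the reaction function, (7/6)q_{Kora} = 77/6 and q_{Kora} = 11.

11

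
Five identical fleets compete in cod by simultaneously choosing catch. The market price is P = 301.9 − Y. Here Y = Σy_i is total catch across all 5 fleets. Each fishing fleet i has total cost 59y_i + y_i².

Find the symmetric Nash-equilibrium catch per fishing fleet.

A representative fishing fleet's profit is π_i = y_i(301.9 − Y) − 59y_i − y_i², with Y = y_i + Σ_{j≠i} y_j.
First-order condition: 242.9 − 4y_i − Σ_{j≠i} y_j = 0.
Imposing symmetry (y_j = y for all j) turns Σ_{j≠i} y_j into 4y, so 242.9 = 8y and y = 30.3625.

30.3625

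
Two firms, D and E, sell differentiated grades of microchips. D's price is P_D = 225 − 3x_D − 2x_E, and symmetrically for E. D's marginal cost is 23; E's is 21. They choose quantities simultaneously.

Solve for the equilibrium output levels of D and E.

25.125, 25.625

Firm D's profit: π = x_D(225 − 3x_D − 2x_E) − 23x_D.
∂π/∂x_D = 202 − 6x_D − 2x_E = 0 ⇒ x_D = 101/3 − (1/3)x_E.
Similarly x_E = 34 − (1/3)x_D.
Substituting the second reaction function into the first: x_D = 101/3 − (1/3)(34 − (1/3)x_D), which gives (8/9)x_D = 67/3 ⇒ x_D = 25.125.
Then x_E = 34 − (1/3)·25.125 = 25.625.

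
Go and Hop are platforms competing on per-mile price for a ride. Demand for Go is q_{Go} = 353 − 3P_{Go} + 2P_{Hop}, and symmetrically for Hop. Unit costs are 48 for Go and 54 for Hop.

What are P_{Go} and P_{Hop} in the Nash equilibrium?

Go's profit: π = (P_{Go} − 48)(353 − 3P_{Go} + 2P_{Hop}).
∂π/∂P_{Go} = 497 − 6P_{Go} + 2P_{Hop} = 0 ⇒ P_{Go} = 497/6 + (1/3)P_{Hop}.
Similarly P_{Hop} = 515/6 + (1/3)P_{Go}.
Substituting the second reaction function into the first: P_{Go} = 497/6 + (1/3)(515/6 + (1/3)P_{Go}), which gives (8/9)P_{Go} = 1003/9 ⇒ P_{Go} = 125.375.
Then P_{Hop} = 515/6 + (1/3)·125.375 = 127.625.

125.375, 127.625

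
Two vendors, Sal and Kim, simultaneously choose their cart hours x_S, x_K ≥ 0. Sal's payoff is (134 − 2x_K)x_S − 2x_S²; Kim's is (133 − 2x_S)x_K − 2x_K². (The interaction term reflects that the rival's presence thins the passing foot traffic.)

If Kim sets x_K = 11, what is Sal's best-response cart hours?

Expanding Sal's payoff: 134x_S − 2x_Kx_S − 2x_S².
∂π/∂x_S = 134 − 2x_K − 4x_S = 0, so x_S = 33.5 − 0.5x_K.
At x_K = 11: x_S = 33.5 − 0.5·11 = 28.

28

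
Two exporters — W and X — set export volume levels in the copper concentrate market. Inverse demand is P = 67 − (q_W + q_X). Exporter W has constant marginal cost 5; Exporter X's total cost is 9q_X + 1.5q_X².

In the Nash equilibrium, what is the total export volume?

Exporter W's profit: π = q_W(67 − (q_W + q_X)) − 5q_W.
∂π/∂q_W = 62 − 2q_W − q_X = 0, so q_W = 31 − 0.5q_X.
For X: ∂π/∂q_X = 58 − 5q_X − q_W = 0 ⇒ q_X = 11.6 − 0.2q_W.
Substituting the second reaction function into the first: q_W = 31 − 0.5(11.6 − 0.2q_W), which gives 0.9q_W = 25.2 ⇒ q_W = 28.
Then q_X = 11.6 − 0.2·28 = 6.
Total export volume: 28 + 6 = 34.

34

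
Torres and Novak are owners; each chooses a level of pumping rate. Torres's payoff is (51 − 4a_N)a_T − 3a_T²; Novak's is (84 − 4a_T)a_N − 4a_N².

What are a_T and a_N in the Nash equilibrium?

2.25, 9.375

Expanding Torres's payoff: 51a_T − 4a_Na_T − 3a_T².
∂π/∂a_T = 51 − 4a_N − 6a_T = 0, so a_T = 8.5 − (2/3)a_N.
Likewise for Novak: a_N = 10.5 − 0.5a_T.
Substituting the second reaction function into the first: a_T = 8.5 − (2/3)(10.5 − 0.5a_T), which gives (2/3)a_T = 1.5 ⇒ a_T = 2.25.
Then a_N = 10.5 − 0.5·2.25 = 9.375.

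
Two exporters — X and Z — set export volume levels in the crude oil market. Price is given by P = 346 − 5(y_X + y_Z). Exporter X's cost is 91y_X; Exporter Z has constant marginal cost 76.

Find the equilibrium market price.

Exporter X's profit: π = y_X(346 − 5(y_X + y_Z)) − 91y_X.
∂π/∂y_X = 255 − 10y_X − 5y_Z = 0, so y_X = 25.5 − 0.5y_Z.
By the same steps for Z: y_Z = 27 − 0.5y_X.
Plugging y_Z into X's best response: y_X = 25.5 − 0.5(27 − 0.5y_X) ⇒ 0.75y_X = 12, so y_X = 16.
Then y_Z = 27 − 0.5·16 = 19.
Equilibrium price: P = 346 − 5·35 = 171.

171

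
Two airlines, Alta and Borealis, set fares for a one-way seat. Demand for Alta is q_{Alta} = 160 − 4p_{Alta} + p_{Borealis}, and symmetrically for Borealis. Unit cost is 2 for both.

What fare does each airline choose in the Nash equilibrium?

Alta's profit: π = (p_{Alta} − 2)(160 − 4p_{Alta} + p_{Borealis}).
∂π/∂p_{Alta} = 168 − 8p_{Alta} + p_{Borealis} = 0 ⇒ p_{Alta} = 21 + 0.125p_{Borealis}.
By symmetry p_{Borealis} = p_{Alta}; substituting into the reaction function, 0.875p_{Alta} = 21 and p_{Alta} = 24.

24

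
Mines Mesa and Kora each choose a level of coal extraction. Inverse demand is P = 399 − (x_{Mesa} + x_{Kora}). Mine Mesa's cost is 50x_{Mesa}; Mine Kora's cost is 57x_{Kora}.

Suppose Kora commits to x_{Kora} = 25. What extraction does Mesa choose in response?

Mine Mesa's profit: π = x_{Mesa}(399 − (x_{Mesa} + x_{Kora})) − 50x_{Mesa}.
∂π/∂x_{Mesa} = 349 − 2x_{Mesa} − x_{Kora} = 0, so x_{Mesa} = 174.5 − 0.5x_{Kora}.
At x_{Kora} = 25: x_{Mesa} = 174.5 − 0.5·25 = 162.

162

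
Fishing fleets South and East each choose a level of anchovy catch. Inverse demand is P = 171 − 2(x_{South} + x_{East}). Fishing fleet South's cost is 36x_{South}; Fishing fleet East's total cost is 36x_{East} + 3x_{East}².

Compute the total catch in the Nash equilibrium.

37.5

Fishing fleet South's profit: π = x_{South}(171 − 2(x_{South} + x_{East})) − 36x_{South}.
∂π/∂x_{South} = 135 − 4x_{South} − 2x_{East} = 0, so x_{South} = 33.75 − 0.5x_{East}.
For East: ∂π/∂x_{East} = 135 − 10x_{East} − 2x_{South} = 0 ⇒ x_{East} = 13.5 − 0.2x_{South}.
Substituting the second reaction function into the first: x_{South} = 33.75 − 0.5(13.5 − 0.2x_{South}), which gives 0.9x_{South} = 27 ⇒ x_{South} = 30.
Then x_{East} = 13.5 − 0.2·30 = 7.5.
Total catch: 30 + 7.5 = 37.5.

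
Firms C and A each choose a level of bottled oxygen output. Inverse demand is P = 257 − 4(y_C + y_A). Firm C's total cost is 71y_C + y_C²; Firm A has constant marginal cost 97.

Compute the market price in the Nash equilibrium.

150.5

Firm C's profit: π = y_C(257 − 4(y_C + y_A)) − 71y_C − y_C².
∂π/∂y_C = 186 − 10y_C − 4y_A = 0, so y_C = 18.6 − 0.4y_A.
For A: ∂π/∂y_A = 160 − 8y_A − 4y_C = 0 ⇒ y_A = 20 − 0.5y_C.
Substituting the second reaction function into the first: y_C = 18.6 − 0.4(20 − 0.5y_C), which gives 0.8y_C = 10.6 ⇒ y_C = 13.25.
Then y_A = 20 − 0.5·13.25 = 13.375.
Equilibrium price: P = 257 − 4·26.625 = 150.5.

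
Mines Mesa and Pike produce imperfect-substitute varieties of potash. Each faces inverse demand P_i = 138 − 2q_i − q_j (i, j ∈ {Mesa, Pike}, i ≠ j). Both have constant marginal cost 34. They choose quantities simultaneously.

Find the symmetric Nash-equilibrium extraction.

Mine Mesa's profit: π = q_{Mesa}(138 − 2q_{Mesa} − q_{Pike}) − 34q_{Mesa}.
∂π/∂q_{Mesa} = 104 − 4q_{Mesa} − q_{Pike} = 0 ⇒ q_{Mesa} = 26 − 0.25q_{Pike}.
The game is symmetric, so in equilibrium q_{Pike} = q_{Mesa}: the reaction function gives 1.25q_{Mesa} = 26, hence q_{Mesa} = 20.8.

20.8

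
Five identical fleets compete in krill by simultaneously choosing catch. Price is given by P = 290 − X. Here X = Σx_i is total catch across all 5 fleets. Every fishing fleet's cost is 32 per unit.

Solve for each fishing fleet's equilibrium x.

A representative fishing fleet's profit is π_i = x_i(290 − X) − 32x_i, with X = x_i + Σ_{j≠i} x_j.
First-order condition: 258 − 2x_i − Σ_{j≠i} x_j = 0.
Imposing symmetry (x_j = x for all j) turns Σ_{j≠i} x_j into 4x, so 258 = 6x and x = 43.

43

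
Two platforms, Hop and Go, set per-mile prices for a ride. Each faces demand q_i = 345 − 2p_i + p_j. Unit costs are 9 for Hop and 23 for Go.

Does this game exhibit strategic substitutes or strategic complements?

Hop's profit: π = (p_{Hop} − 9)(345 − 2p_{Hop} + p_{Go}).
∂π/∂p_{Hop} = 363 − 4p_{Hop} + p_{Go} = 0 ⇒ p_{Hop} = 90.75 + 0.25p_{Go}.
The best-response slope dp_{Hop}/dp_{Go} = 0.25 > 0: the reaction function is upward-sloping, so the choices are strategic complements.

strategic complements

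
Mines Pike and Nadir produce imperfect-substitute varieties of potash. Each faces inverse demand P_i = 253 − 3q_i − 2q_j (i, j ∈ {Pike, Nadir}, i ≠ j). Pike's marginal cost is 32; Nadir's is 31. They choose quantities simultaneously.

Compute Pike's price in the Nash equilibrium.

Mine Pike's profit: π = q_{Pike}(253 − 3q_{Pike} − 2q_{Nadir}) − 32q_{Pike}.
∂π/∂q_{Pike} = 221 − 6q_{Pike} − 2q_{Nadir} = 0 ⇒ q_{Pike} = 221/6 − (1/3)q_{Nadir}.
Similarly q_{Nadir} = 37 − (1/3)q_{Pike}.
Plugging q_{Nadir} into Pike's best response: q_{Pike} = 221/6 − (1/3)(37 − (1/3)q_{Pike}) ⇒ (8/9)q_{Pike} = 24.5, so q_{Pike} = 27.5625.
Then q_{Nadir} = 37 − (1/3)·27.5625 = 27.8125.
P_{Pike} = 253 − 3·27.5625 − 2·27.8125 = 114.6875.

114.6875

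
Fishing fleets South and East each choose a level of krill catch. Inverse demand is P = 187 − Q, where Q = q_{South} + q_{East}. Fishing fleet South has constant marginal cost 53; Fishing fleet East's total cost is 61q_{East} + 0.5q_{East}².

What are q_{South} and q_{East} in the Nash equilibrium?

Fishing fleet South's profit: π = q_{South}(187 − (q_{South} + q_{East})) − 53q_{South}.
∂π/∂q_{South} = 134 − 2q_{South} − q_{East} = 0, so q_{South} = 67 − 0.5q_{East}.
For East: ∂π/∂q_{East} = 126 − 3q_{East} − q_{South} = 0 ⇒ q_{East} = 42 − (1/3)q_{South}.
Substituting the second reaction function into the first: q_{South} = 67 − 0.5(42 − (1/3)q_{South}), which gives (5/6)q_{South} = 46 ⇒ q_{South} = 55.2.
Then q_{East} = 42 − (1/3)·55.2 = 23.6.

55.2, 23.6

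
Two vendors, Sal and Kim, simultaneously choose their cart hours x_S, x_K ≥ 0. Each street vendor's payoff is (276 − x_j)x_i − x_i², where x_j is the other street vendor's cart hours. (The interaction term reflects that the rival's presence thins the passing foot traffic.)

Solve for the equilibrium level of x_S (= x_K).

Sal's payoff is (276 − x_K)x_S − x_S².
∂π/∂x_S = 276 − x_K − 2x_S = 0, so x_S = 138 − 0.5x_K.
By symmetry x_K = x_S; substituting into the reaction function, 1.5x_S = 138 and x_S = 92.

92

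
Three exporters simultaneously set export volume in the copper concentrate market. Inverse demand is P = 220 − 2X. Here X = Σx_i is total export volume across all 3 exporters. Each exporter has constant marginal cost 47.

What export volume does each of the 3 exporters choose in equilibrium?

A representative exporter's profit is π_i = x_i(220 − 2X) − 47x_i, with X = x_i + Σ_{j≠i} x_j.
First-order condition: 173 − 4x_i − 2Σ_{j≠i} x_j = 0.
Imposing symmetry (x_j = x for all j) turns Σ_{j≠i} x_j into 2x, so 173 = 8x and x = 21.625.

21.625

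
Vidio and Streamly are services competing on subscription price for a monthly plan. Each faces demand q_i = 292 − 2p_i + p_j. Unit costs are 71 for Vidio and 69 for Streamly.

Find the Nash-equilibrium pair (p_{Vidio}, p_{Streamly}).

144.4, 143.6

Vidio's profit: π = (p_{Vidio} − 71)(292 − 2p_{Vidio} + p_{Streamly}).
∂π/∂p_{Vidio} = 434 − 4p_{Vidio} + p_{Streamly} = 0 ⇒ p_{Vidio} = 108.5 + 0.25p_{Streamly}.
Similarly p_{Streamly} = 107.5 + 0.25p_{Vidio}.
Plugging p_{Streamly} into Vidio's best response: p_{Vidio} = 108.5 + 0.25(107.5 + 0.25p_{Vidio}) ⇒ 0.9375p_{Vidio} = 135.375, so p_{Vidio} = 144.4.
Then p_{Streamly} = 107.5 + 0.25·144.4 = 143.6.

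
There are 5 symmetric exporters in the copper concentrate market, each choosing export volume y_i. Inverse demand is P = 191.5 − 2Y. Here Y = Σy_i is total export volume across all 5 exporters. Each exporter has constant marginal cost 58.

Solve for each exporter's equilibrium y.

11.125

A representative exporter's profit is π_i = y_i(191.5 − 2Y) − 58y_i, with Y = y_i + Σ_{j≠i} y_j.
First-order condition: 133.5 − 4y_i − 2Σ_{j≠i} y_j = 0.
With identical exporters, set every y_j = y: then 133.5 − 4y − 8y = 0, i.e. y = 133.5/12 = 11.125.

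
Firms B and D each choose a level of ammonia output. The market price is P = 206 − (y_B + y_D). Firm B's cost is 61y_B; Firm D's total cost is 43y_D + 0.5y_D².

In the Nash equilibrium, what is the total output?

Firm B's profit: π = y_B(206 − (y_B + y_D)) − 61y_B.
∂π/∂y_B = 145 − 2y_B − y_D = 0, so y_B = 72.5 − 0.5y_D.
For D: ∂π/∂y_D = 163 − 3y_D − y_B = 0 ⇒ y_D = 163/3 − (1/3)y_B.
Substituting the second reaction function into the first: y_B = 72.5 − 0.5(163/3 − (1/3)y_B), which gives (5/6)y_B = 136/3 ⇒ y_B = 54.4.
Then y_D = 163/3 − (1/3)·54.4 = 36.2.
Total output: 54.4 + 36.2 = 90.6.

90.6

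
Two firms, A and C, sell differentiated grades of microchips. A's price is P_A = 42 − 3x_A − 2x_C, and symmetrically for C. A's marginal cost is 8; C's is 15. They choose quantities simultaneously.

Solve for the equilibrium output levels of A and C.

4.6875, 2.9375

Firm A's profit: π = x_A(42 − 3x_A − 2x_C) − 8x_A.
∂π/∂x_A = 34 − 6x_A − 2x_C = 0 ⇒ x_A = 17/3 − (1/3)x_C.
Similarly x_C = 4.5 − (1/3)x_A.
Plugging x_C into A's best response: x_A = 17/3 − (1/3)(4.5 − (1/3)x_A) ⇒ (8/9)x_A = 25/6, so x_A = 4.6875.
Then x_C = 4.5 − (1/3)·4.6875 = 2.9375.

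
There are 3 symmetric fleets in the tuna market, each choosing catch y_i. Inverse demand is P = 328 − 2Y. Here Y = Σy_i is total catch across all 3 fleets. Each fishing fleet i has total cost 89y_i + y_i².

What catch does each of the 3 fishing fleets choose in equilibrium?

A representative fishing fleet's profit is π_i = y_i(328 − 2Y) − 89y_i − y_i², with Y = y_i + Σ_{j≠i} y_j.
First-order condition: 239 − 6y_i − 2Σ_{j≠i} y_j = 0.
Imposing symmetry (y_j = y for all j) turns Σ_{j≠i} y_j into 2y, so 239 = 10y and y = 23.9.

23.9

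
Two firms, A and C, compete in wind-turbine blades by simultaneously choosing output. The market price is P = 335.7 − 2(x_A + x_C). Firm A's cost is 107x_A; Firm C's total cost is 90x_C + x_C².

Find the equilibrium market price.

Firm A's profit: π = x_A(335.7 − 2(x_A + x_C)) − 107x_A.
∂π/∂x_A = 228.7 − 4x_A − 2x_C = 0, so x_A = 57.175 − 0.5x_C.
For C: ∂π/∂x_C = 245.7 − 6x_C − 2x_A = 0 ⇒ x_C = 40.95 − (1/3)x_A.
Substituting the second reaction function into the first: x_A = 57.175 − 0.5(40.95 − (1/3)x_A), which gives (5/6)x_A = 36.7 ⇒ x_A = 44.04.
Then x_C = 40.95 − (1/3)·44.04 = 26.27.
Equilibrium price: P = 335.7 − 2·70.31 = 195.08.

195.08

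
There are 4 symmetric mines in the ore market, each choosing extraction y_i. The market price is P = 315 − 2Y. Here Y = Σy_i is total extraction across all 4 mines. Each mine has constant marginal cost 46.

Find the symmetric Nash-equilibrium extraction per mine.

26.9

A representative mine's profit is π_i = y_i(315 − 2Y) − 46y_i, with Y = y_i + Σ_{j≠i} y_j.
First-order condition: 269 − 4y_i − 2Σ_{j≠i} y_j = 0.
With identical mines, set every y_j = y: then 269 − 4y − 6y = 0, i.e. y = 269/10 = 26.9.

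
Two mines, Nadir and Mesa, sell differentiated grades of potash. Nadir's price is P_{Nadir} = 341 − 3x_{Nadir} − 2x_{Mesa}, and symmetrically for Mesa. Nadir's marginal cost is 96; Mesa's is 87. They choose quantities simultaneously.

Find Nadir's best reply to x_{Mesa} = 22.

Mine Nadir's profit: π = x_{Nadir}(341 − 3x_{Nadir} − 2x_{Mesa}) − 96x_{Nadir}.
∂π/∂x_{Nadir} = 245 − 6x_{Nadir} − 2x_{Mesa} = 0 ⇒ x_{Nadir} = 245/6 − (1/3)x_{Mesa}.
At x_{Mesa} = 22: x_{Nadir} = 245/6 − (1/3)·22 = 33.5.

33.5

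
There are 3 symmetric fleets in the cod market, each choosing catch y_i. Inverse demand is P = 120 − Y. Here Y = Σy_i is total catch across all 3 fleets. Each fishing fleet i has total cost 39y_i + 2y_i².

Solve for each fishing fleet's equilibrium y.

A representative fishing fleet's profit is π_i = y_i(120 − Y) − 39y_i − 2y_i², with Y = y_i + Σ_{j≠i} y_j.
First-order condition: 81 − 6y_i − Σ_{j≠i} y_j = 0.
In a symmetric equilibrium every fishing fleet chooses the same y, so Σ_{j≠i} y_j = 2y. The condition becomes 81 − 8y = 0, giving y = 81/8 = 10.125.

10.125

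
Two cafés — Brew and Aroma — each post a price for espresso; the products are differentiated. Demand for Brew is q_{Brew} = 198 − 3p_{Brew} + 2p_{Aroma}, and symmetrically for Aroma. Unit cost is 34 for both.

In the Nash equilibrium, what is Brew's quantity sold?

Brew's profit: π = (p_{Brew} − 34)(198 − 3p_{Brew} + 2p_{Aroma}).
∂π/∂p_{Brew} = 300 − 6p_{Brew} + 2p_{Aroma} = 0 ⇒ p_{Brew} = 50 + (1/3)p_{Aroma}.
The game is symmetric, so in equilibrium p_{Aroma} = p_{Brew}: the reaction function gives (2/3)p_{Brew} = 50, hence p_{Brew} = 75.
q_{Brew} = 198 − 3·75 + 2·75 = 123.

123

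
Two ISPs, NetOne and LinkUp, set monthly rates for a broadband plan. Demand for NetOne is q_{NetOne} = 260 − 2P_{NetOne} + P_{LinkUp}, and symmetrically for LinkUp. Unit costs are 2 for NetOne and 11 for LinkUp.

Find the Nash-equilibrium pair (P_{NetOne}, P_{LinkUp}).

89.2, 92.8

NetOne's profit: π = (P_{NetOne} − 2)(260 − 2P_{NetOne} + P_{LinkUp}).
∂π/∂P_{NetOne} = 264 − 4P_{NetOne} + P_{LinkUp} = 0 ⇒ P_{NetOne} = 66 + 0.25P_{LinkUp}.
Similarly P_{LinkUp} = 70.5 + 0.25P_{NetOne}.
Plugging P_{LinkUp} into NetOne's best response: P_{NetOne} = 66 + 0.25(70.5 + 0.25P_{NetOne}) ⇒ 0.9375P_{NetOne} = 83.625, so P_{NetOne} = 89.2.
Then P_{LinkUp} = 70.5 + 0.25·89.2 = 92.8.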